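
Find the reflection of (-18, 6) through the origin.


Reflection through origin: (x, y) -> (-x, -y)
(-18, 6) -> (18, -6)

(18, -6)


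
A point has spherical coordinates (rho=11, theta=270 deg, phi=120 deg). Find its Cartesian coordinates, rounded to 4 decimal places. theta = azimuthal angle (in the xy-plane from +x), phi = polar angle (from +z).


x = 11 * sin(120) * cos(270) = 0
y = 11 * sin(120) * sin(270) = -9.5263
z = 11 * cos(120) = -5.5

(0, -9.5263, -5.5)


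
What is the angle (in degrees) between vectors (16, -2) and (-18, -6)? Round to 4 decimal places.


dot = 16*-18 + -2*-6 = -276
|u| = 16.1245, |v| = 18.9737
cos(angle) = -0.9021
angle = 154.44 degrees

154.44 degrees


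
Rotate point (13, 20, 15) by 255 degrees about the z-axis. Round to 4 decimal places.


x' = 13*cos(255) - 20*sin(255) = 15.9539
y' = 13*sin(255) + 20*cos(255) = -17.7334
z' = 15

(15.9539, -17.7334, 15)


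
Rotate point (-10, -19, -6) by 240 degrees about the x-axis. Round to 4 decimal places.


x' = -10
y' = -19*cos(240) - -6*sin(240) = 4.3038
z' = -19*sin(240) + -6*cos(240) = 19.4545

(-10, 4.3038, 19.4545)


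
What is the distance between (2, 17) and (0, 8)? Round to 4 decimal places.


d = sqrt((0-2)^2 + (8-17)^2) = 9.2195

9.2195


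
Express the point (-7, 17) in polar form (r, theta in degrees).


r = sqrt((-7)^2 + 17^2) = 18.3848
theta = atan2(17, -7) = 112.3801 degrees

r = 18.3848, theta = 112.3801 degrees


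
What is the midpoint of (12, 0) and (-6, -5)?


Midpoint = ((12+-6)/2, (0+-5)/2) = (3, -2.5)

(3, -2.5)


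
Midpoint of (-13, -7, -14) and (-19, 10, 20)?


Midpoint = ((-13+-19)/2, (-7+10)/2, (-14+20)/2) = (-16, 1.5, 3)

(-16, 1.5, 3)


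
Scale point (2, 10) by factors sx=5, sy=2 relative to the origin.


Scaling: (x*sx, y*sy) = (2*5, 10*2) = (10, 20)

(10, 20)


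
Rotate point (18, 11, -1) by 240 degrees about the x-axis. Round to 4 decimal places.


x' = 18
y' = 11*cos(240) - -1*sin(240) = -6.366
z' = 11*sin(240) + -1*cos(240) = -9.0263

(18, -6.366, -9.0263)


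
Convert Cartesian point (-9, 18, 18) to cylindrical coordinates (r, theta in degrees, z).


r = sqrt((-9)^2 + 18^2) = 20.1246
theta = atan2(18, -9) = 116.5651 deg
z = 18

r = 20.1246, theta = 116.5651 deg, z = 18


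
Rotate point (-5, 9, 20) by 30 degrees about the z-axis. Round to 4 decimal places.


x' = -5*cos(30) - 9*sin(30) = -8.8301
y' = -5*sin(30) + 9*cos(30) = 5.2942
z' = 20

(-8.8301, 5.2942, 20)


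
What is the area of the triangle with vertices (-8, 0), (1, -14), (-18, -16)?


Area = |x1(y2-y3) + x2(y3-y1) + x3(y1-y2)| / 2
= |-8*(-14--16) + 1*(-16-0) + -18*(0--14)| / 2
= 142

142


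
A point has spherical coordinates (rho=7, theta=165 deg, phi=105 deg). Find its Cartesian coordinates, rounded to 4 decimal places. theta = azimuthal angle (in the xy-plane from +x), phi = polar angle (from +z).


x = 7 * sin(105) * cos(165) = -6.5311
y = 7 * sin(105) * sin(165) = 1.75
z = 7 * cos(105) = -1.8117

(-6.5311, 1.75, -1.8117)


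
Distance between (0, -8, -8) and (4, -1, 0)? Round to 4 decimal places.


d = sqrt((4-0)^2 + (-1--8)^2 + (0--8)^2) = 11.3578

11.3578


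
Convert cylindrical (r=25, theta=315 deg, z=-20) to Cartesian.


x = 25 * cos(315) = 17.6777
y = 25 * sin(315) = -17.6777
z = -20

(17.6777, -17.6777, -20)


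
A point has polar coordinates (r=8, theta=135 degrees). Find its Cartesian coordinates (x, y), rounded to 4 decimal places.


x = 8 * cos(135) = -5.6569
y = 8 * sin(135) = 5.6569

(-5.6569, 5.6569)


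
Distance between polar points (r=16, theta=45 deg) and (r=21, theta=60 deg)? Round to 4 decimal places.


d = sqrt(r1^2 + r2^2 - 2*r1*r2*cos(t2-t1))
d = sqrt(16^2 + 21^2 - 2*16*21*cos(60-45)) = 6.9208

6.9208


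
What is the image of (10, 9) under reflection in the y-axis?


Reflection across y-axis: (x, y) -> (-x, y)
(10, 9) -> (-10, 9)

(-10, 9)


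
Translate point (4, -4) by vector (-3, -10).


Translation: (x+dx, y+dy) = (4+-3, -4+-10) = (1, -14)

(1, -14)


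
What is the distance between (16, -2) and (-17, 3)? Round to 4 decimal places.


d = sqrt((-17-16)^2 + (3--2)^2) = 33.3766

33.3766


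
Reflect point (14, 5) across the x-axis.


Reflection across x-axis: (x, y) -> (x, -y)
(14, 5) -> (14, -5)

(14, -5)


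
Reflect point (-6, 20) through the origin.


Reflection through origin: (x, y) -> (-x, -y)
(-6, 20) -> (6, -20)

(6, -20)


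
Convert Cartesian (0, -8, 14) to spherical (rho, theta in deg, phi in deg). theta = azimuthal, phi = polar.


rho = sqrt(0^2 + (-8)^2 + 14^2) = 16.1245
theta = atan2(-8, 0) = 270 deg
phi = acos(14/16.1245) = 29.7449 deg

rho = 16.1245, theta = 270 deg, phi = 29.7449 deg


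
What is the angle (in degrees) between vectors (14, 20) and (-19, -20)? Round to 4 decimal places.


dot = 14*-19 + 20*-20 = -666
|u| = 24.4131, |v| = 27.5862
cos(angle) = -0.9889
angle = 171.4608 degrees

171.4608 degrees


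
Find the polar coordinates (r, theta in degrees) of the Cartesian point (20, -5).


r = sqrt(20^2 + (-5)^2) = 20.6155
theta = atan2(-5, 20) = 345.9638 degrees

r = 20.6155, theta = 345.9638 degrees


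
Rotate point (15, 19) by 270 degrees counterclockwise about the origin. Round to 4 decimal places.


x' = 15*cos(270) - 19*sin(270) = 19
y' = 15*sin(270) + 19*cos(270) = -15

(19, -15)


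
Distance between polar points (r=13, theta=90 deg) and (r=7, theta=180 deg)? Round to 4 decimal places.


d = sqrt(r1^2 + r2^2 - 2*r1*r2*cos(t2-t1))
d = sqrt(13^2 + 7^2 - 2*13*7*cos(180-90)) = 14.7648

14.7648


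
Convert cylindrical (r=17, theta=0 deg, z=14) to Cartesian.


x = 17 * cos(0) = 17
y = 17 * sin(0) = 0
z = 14

(17, 0, 14)


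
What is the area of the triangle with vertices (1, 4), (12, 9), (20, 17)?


Area = |x1(y2-y3) + x2(y3-y1) + x3(y1-y2)| / 2
= |1*(9-17) + 12*(17-4) + 20*(4-9)| / 2
= 24

24


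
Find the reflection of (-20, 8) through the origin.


Reflection through origin: (x, y) -> (-x, -y)
(-20, 8) -> (20, -8)

(20, -8)


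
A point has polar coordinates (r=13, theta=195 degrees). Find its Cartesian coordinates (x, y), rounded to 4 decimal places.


x = 13 * cos(195) = -12.557
y = 13 * sin(195) = -3.3646

(-12.557, -3.3646)


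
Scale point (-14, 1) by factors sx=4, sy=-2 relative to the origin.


Scaling: (x*sx, y*sy) = (-14*4, 1*-2) = (-56, -2)

(-56, -2)


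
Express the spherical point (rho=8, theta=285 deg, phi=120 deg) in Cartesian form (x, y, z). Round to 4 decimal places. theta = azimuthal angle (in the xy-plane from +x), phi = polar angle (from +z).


x = 8 * sin(120) * cos(285) = 1.7932
y = 8 * sin(120) * sin(285) = -6.6921
z = 8 * cos(120) = -4

(1.7932, -6.6921, -4)


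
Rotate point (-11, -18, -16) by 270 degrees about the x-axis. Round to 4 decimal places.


x' = -11
y' = -18*cos(270) - -16*sin(270) = -16
z' = -18*sin(270) + -16*cos(270) = 18

(-11, -16, 18)


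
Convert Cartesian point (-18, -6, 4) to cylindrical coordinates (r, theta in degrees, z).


r = sqrt((-18)^2 + (-6)^2) = 18.9737
theta = atan2(-6, -18) = 198.4349 deg
z = 4

r = 18.9737, theta = 198.4349 deg, z = 4


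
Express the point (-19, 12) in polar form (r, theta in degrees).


r = sqrt((-19)^2 + 12^2) = 22.4722
theta = atan2(12, -19) = 147.7244 degrees

r = 22.4722, theta = 147.7244 degrees


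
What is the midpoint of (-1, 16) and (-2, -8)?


Midpoint = ((-1+-2)/2, (16+-8)/2) = (-1.5, 4)

(-1.5, 4)


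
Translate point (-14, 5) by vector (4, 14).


Translation: (x+dx, y+dy) = (-14+4, 5+14) = (-10, 19)

(-10, 19)


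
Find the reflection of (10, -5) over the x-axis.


Reflection across x-axis: (x, y) -> (x, -y)
(10, -5) -> (10, 5)

(10, 5)


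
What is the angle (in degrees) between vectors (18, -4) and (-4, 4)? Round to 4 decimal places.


dot = 18*-4 + -4*4 = -88
|u| = 18.4391, |v| = 5.6569
cos(angle) = -0.8437
angle = 147.5288 degrees

147.5288 degrees


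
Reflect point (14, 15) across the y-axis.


Reflection across y-axis: (x, y) -> (-x, y)
(14, 15) -> (-14, 15)

(-14, 15)


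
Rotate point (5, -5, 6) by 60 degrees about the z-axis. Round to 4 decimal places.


x' = 5*cos(60) - -5*sin(60) = 6.8301
y' = 5*sin(60) + -5*cos(60) = 1.8301
z' = 6

(6.8301, 1.8301, 6)


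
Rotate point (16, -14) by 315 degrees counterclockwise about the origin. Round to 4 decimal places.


x' = 16*cos(315) - -14*sin(315) = 1.4142
y' = 16*sin(315) + -14*cos(315) = -21.2132

(1.4142, -21.2132)


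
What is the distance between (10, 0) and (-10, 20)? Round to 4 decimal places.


d = sqrt((-10-10)^2 + (20-0)^2) = 28.2843

28.2843


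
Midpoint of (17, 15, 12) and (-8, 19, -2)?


Midpoint = ((17+-8)/2, (15+19)/2, (12+-2)/2) = (4.5, 17, 5)

(4.5, 17, 5)


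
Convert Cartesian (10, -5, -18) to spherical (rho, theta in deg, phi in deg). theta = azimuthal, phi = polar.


rho = sqrt(10^2 + (-5)^2 + (-18)^2) = 21.1896
theta = atan2(-5, 10) = 333.4349 deg
phi = acos(-18/21.1896) = 148.1543 deg

rho = 21.1896, theta = 333.4349 deg, phi = 148.1543 deg


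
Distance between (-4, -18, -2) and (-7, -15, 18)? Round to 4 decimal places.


d = sqrt((-7--4)^2 + (-15--18)^2 + (18--2)^2) = 20.445

20.445


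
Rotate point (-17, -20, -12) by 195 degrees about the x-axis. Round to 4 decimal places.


x' = -17
y' = -20*cos(195) - -12*sin(195) = 16.2127
z' = -20*sin(195) + -12*cos(195) = 16.7675

(-17, 16.2127, 16.7675)


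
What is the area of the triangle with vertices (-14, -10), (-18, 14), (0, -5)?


Area = |x1(y2-y3) + x2(y3-y1) + x3(y1-y2)| / 2
= |-14*(14--5) + -18*(-5--10) + 0*(-10-14)| / 2
= 178

178


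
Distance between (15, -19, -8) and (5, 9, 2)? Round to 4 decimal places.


d = sqrt((5-15)^2 + (9--19)^2 + (2--8)^2) = 31.3688

31.3688


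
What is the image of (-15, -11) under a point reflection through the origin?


Reflection through origin: (x, y) -> (-x, -y)
(-15, -11) -> (15, 11)

(15, 11)


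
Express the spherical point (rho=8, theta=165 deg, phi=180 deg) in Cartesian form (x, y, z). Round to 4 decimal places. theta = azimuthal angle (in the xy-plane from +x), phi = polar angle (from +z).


x = 8 * sin(180) * cos(165) = 0
y = 8 * sin(180) * sin(165) = 0
z = 8 * cos(180) = -8

(0, 0, -8)


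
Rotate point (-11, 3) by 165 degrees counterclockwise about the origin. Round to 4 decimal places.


x' = -11*cos(165) - 3*sin(165) = 9.8487
y' = -11*sin(165) + 3*cos(165) = -5.7448

(9.8487, -5.7448)


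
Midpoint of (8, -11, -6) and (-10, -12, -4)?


Midpoint = ((8+-10)/2, (-11+-12)/2, (-6+-4)/2) = (-1, -11.5, -5)

(-1, -11.5, -5)


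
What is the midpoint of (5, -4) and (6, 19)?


Midpoint = ((5+6)/2, (-4+19)/2) = (5.5, 7.5)

(5.5, 7.5)


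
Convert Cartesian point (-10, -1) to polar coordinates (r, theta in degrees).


r = sqrt((-10)^2 + (-1)^2) = 10.0499
theta = atan2(-1, -10) = 185.7106 degrees

r = 10.0499, theta = 185.7106 degrees


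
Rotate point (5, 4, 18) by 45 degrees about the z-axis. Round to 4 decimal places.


x' = 5*cos(45) - 4*sin(45) = 0.7071
y' = 5*sin(45) + 4*cos(45) = 6.364
z' = 18

(0.7071, 6.364, 18)


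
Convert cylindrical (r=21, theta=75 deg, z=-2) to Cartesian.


x = 21 * cos(75) = 5.4352
y = 21 * sin(75) = 20.2844
z = -2

(5.4352, 20.2844, -2)


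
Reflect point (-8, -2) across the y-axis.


Reflection across y-axis: (x, y) -> (-x, y)
(-8, -2) -> (8, -2)

(8, -2)


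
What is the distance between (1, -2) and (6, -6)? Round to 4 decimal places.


d = sqrt((6-1)^2 + (-6--2)^2) = 6.4031

6.4031


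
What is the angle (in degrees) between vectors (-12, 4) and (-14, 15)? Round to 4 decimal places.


dot = -12*-14 + 4*15 = 228
|u| = 12.6491, |v| = 20.5183
cos(angle) = 0.8785
angle = 28.54 degrees

28.54 degrees


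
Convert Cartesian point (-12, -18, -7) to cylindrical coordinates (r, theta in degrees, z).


r = sqrt((-12)^2 + (-18)^2) = 21.6333
theta = atan2(-18, -12) = 236.3099 deg
z = -7

r = 21.6333, theta = 236.3099 deg, z = -7


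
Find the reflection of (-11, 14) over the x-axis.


Reflection across x-axis: (x, y) -> (x, -y)
(-11, 14) -> (-11, -14)

(-11, -14)


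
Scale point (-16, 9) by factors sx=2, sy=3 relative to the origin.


Scaling: (x*sx, y*sy) = (-16*2, 9*3) = (-32, 27)

(-32, 27)


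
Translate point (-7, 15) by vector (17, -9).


Translation: (x+dx, y+dy) = (-7+17, 15+-9) = (10, 6)

(10, 6)


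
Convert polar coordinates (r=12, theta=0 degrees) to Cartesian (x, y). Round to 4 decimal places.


x = 12 * cos(0) = 12
y = 12 * sin(0) = 0

(12, 0)


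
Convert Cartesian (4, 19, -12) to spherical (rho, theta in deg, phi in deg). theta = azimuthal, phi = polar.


rho = sqrt(4^2 + 19^2 + (-12)^2) = 22.8254
theta = atan2(19, 4) = 78.1113 deg
phi = acos(-12/22.8254) = 121.7174 deg

rho = 22.8254, theta = 78.1113 deg, phi = 121.7174 deg


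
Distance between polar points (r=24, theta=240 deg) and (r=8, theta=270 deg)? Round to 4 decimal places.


d = sqrt(r1^2 + r2^2 - 2*r1*r2*cos(t2-t1))
d = sqrt(24^2 + 8^2 - 2*24*8*cos(270-240)) = 17.5341

17.5341


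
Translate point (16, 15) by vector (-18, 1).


Translation: (x+dx, y+dy) = (16+-18, 15+1) = (-2, 16)

(-2, 16)


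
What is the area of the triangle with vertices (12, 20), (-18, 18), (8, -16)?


Area = |x1(y2-y3) + x2(y3-y1) + x3(y1-y2)| / 2
= |12*(18--16) + -18*(-16-20) + 8*(20-18)| / 2
= 536

536


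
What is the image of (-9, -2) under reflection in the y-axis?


Reflection across y-axis: (x, y) -> (-x, y)
(-9, -2) -> (9, -2)

(9, -2)


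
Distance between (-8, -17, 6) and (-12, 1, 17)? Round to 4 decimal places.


d = sqrt((-12--8)^2 + (1--17)^2 + (17-6)^2) = 21.4709

21.4709


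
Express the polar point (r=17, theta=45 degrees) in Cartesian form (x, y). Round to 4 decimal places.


x = 17 * cos(45) = 12.0208
y = 17 * sin(45) = 12.0208

(12.0208, 12.0208)


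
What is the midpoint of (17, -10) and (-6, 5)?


Midpoint = ((17+-6)/2, (-10+5)/2) = (5.5, -2.5)

(5.5, -2.5)


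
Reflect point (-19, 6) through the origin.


Reflection through origin: (x, y) -> (-x, -y)
(-19, 6) -> (19, -6)

(19, -6)


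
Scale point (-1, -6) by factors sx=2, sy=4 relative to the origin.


Scaling: (x*sx, y*sy) = (-1*2, -6*4) = (-2, -24)

(-2, -24)


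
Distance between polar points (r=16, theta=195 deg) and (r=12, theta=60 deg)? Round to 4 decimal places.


d = sqrt(r1^2 + r2^2 - 2*r1*r2*cos(t2-t1))
d = sqrt(16^2 + 12^2 - 2*16*12*cos(60-195)) = 25.9139

25.9139


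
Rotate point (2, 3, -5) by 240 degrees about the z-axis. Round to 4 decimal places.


x' = 2*cos(240) - 3*sin(240) = 1.5981
y' = 2*sin(240) + 3*cos(240) = -3.2321
z' = -5

(1.5981, -3.2321, -5)


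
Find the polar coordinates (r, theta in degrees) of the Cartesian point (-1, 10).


r = sqrt((-1)^2 + 10^2) = 10.0499
theta = atan2(10, -1) = 95.7106 degrees

r = 10.0499, theta = 95.7106 degrees


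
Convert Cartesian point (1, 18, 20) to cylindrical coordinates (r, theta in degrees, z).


r = sqrt(1^2 + 18^2) = 18.0278
theta = atan2(18, 1) = 86.8202 deg
z = 20

r = 18.0278, theta = 86.8202 deg, z = 20


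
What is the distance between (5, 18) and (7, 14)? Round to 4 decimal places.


d = sqrt((7-5)^2 + (14-18)^2) = 4.4721

4.4721


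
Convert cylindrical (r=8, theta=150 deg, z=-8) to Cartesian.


x = 8 * cos(150) = -6.9282
y = 8 * sin(150) = 4
z = -8

(-6.9282, 4, -8)


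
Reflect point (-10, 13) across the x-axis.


Reflection across x-axis: (x, y) -> (x, -y)
(-10, 13) -> (-10, -13)

(-10, -13)


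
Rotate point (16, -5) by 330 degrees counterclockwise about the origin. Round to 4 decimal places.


x' = 16*cos(330) - -5*sin(330) = 11.3564
y' = 16*sin(330) + -5*cos(330) = -12.3301

(11.3564, -12.3301)


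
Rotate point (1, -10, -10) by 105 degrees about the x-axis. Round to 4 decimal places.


x' = 1
y' = -10*cos(105) - -10*sin(105) = 12.2474
z' = -10*sin(105) + -10*cos(105) = -7.0711

(1, 12.2474, -7.0711)


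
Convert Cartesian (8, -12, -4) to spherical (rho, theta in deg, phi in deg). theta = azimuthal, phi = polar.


rho = sqrt(8^2 + (-12)^2 + (-4)^2) = 14.9666
theta = atan2(-12, 8) = 303.6901 deg
phi = acos(-4/14.9666) = 105.5014 deg

rho = 14.9666, theta = 303.6901 deg, phi = 105.5014 deg


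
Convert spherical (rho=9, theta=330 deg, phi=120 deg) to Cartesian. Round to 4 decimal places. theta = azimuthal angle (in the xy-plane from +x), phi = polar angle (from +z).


x = 9 * sin(120) * cos(330) = 6.75
y = 9 * sin(120) * sin(330) = -3.8971
z = 9 * cos(120) = -4.5

(6.75, -3.8971, -4.5)


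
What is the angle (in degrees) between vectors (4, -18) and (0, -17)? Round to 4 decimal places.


dot = 4*0 + -18*-17 = 306
|u| = 18.4391, |v| = 17
cos(angle) = 0.9762
angle = 12.5288 degrees

12.5288 degrees


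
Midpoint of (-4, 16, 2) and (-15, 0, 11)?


Midpoint = ((-4+-15)/2, (16+0)/2, (2+11)/2) = (-9.5, 8, 6.5)

(-9.5, 8, 6.5)


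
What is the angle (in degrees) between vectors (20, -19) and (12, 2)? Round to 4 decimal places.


dot = 20*12 + -19*2 = 202
|u| = 27.5862, |v| = 12.1655
cos(angle) = 0.6019
angle = 52.9935 degrees

52.9935 degrees


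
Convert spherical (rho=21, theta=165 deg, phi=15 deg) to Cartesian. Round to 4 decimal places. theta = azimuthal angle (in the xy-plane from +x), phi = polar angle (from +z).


x = 21 * sin(15) * cos(165) = -5.25
y = 21 * sin(15) * sin(165) = 1.4067
z = 21 * cos(15) = 20.2844

(-5.25, 1.4067, 20.2844)


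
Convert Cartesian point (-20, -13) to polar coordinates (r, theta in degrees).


r = sqrt((-20)^2 + (-13)^2) = 23.8537
theta = atan2(-13, -20) = 213.0239 degrees

r = 23.8537, theta = 213.0239 degrees


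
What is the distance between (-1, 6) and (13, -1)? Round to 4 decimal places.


d = sqrt((13--1)^2 + (-1-6)^2) = 15.6525

15.6525


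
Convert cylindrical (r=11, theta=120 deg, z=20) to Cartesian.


x = 11 * cos(120) = -5.5
y = 11 * sin(120) = 9.5263
z = 20

(-5.5, 9.5263, 20)


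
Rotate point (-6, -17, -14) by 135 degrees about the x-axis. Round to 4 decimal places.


x' = -6
y' = -17*cos(135) - -14*sin(135) = 21.9203
z' = -17*sin(135) + -14*cos(135) = -2.1213

(-6, 21.9203, -2.1213)


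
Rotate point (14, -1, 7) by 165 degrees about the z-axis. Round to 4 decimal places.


x' = 14*cos(165) - -1*sin(165) = -13.2641
y' = 14*sin(165) + -1*cos(165) = 4.5894
z' = 7

(-13.2641, 4.5894, 7)


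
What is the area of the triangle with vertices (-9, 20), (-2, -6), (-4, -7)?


Area = |x1(y2-y3) + x2(y3-y1) + x3(y1-y2)| / 2
= |-9*(-6--7) + -2*(-7-20) + -4*(20--6)| / 2
= 29.5

29.5


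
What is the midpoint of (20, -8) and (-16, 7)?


Midpoint = ((20+-16)/2, (-8+7)/2) = (2, -0.5)

(2, -0.5)


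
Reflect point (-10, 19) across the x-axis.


Reflection across x-axis: (x, y) -> (x, -y)
(-10, 19) -> (-10, -19)

(-10, -19)


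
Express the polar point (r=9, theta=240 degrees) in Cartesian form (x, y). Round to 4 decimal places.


x = 9 * cos(240) = -4.5
y = 9 * sin(240) = -7.7942

(-4.5, -7.7942)


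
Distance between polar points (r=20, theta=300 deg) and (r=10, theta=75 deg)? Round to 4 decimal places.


d = sqrt(r1^2 + r2^2 - 2*r1*r2*cos(t2-t1))
d = sqrt(20^2 + 10^2 - 2*20*10*cos(75-300)) = 27.9793

27.9793


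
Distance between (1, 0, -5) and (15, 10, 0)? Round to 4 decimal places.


d = sqrt((15-1)^2 + (10-0)^2 + (0--5)^2) = 17.9165

17.9165


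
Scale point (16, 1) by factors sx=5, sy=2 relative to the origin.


Scaling: (x*sx, y*sy) = (16*5, 1*2) = (80, 2)

(80, 2)


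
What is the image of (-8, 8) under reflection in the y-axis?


Reflection across y-axis: (x, y) -> (-x, y)
(-8, 8) -> (8, 8)

(8, 8)


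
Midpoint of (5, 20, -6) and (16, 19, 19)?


Midpoint = ((5+16)/2, (20+19)/2, (-6+19)/2) = (10.5, 19.5, 6.5)

(10.5, 19.5, 6.5)


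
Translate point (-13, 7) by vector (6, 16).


Translation: (x+dx, y+dy) = (-13+6, 7+16) = (-7, 23)

(-7, 23)


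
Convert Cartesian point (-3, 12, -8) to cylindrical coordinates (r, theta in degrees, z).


r = sqrt((-3)^2 + 12^2) = 12.3693
theta = atan2(12, -3) = 104.0362 deg
z = -8

r = 12.3693, theta = 104.0362 deg, z = -8


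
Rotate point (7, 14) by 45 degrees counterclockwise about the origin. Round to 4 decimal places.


x' = 7*cos(45) - 14*sin(45) = -4.9497
y' = 7*sin(45) + 14*cos(45) = 14.8492

(-4.9497, 14.8492)


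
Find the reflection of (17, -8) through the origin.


Reflection through origin: (x, y) -> (-x, -y)
(17, -8) -> (-17, 8)

(-17, 8)


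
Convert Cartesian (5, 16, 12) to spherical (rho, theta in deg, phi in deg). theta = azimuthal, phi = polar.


rho = sqrt(5^2 + 16^2 + 12^2) = 20.6155
theta = atan2(16, 5) = 72.646 deg
phi = acos(12/20.6155) = 54.4026 deg

rho = 20.6155, theta = 72.646 deg, phi = 54.4026 deg


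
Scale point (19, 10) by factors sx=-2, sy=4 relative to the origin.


Scaling: (x*sx, y*sy) = (19*-2, 10*4) = (-38, 40)

(-38, 40)


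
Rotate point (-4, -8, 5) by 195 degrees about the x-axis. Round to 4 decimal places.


x' = -4
y' = -8*cos(195) - 5*sin(195) = 9.0215
z' = -8*sin(195) + 5*cos(195) = -2.7591

(-4, 9.0215, -2.7591)


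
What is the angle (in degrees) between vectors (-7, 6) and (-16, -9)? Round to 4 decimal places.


dot = -7*-16 + 6*-9 = 58
|u| = 9.2195, |v| = 18.3576
cos(angle) = 0.3427
angle = 69.959 degrees

69.959 degrees


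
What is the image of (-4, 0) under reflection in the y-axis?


Reflection across y-axis: (x, y) -> (-x, y)
(-4, 0) -> (4, 0)

(4, 0)


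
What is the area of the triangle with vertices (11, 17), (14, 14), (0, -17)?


Area = |x1(y2-y3) + x2(y3-y1) + x3(y1-y2)| / 2
= |11*(14--17) + 14*(-17-17) + 0*(17-14)| / 2
= 67.5

67.5


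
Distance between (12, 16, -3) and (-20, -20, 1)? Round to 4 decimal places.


d = sqrt((-20-12)^2 + (-20-16)^2 + (1--3)^2) = 48.3322

48.3322


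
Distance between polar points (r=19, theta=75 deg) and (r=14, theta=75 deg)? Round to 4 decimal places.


d = sqrt(r1^2 + r2^2 - 2*r1*r2*cos(t2-t1))
d = sqrt(19^2 + 14^2 - 2*19*14*cos(75-75)) = 5

5


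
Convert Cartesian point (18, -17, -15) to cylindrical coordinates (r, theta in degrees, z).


r = sqrt(18^2 + (-17)^2) = 24.7588
theta = atan2(-17, 18) = 316.6366 deg
z = -15

r = 24.7588, theta = 316.6366 deg, z = -15


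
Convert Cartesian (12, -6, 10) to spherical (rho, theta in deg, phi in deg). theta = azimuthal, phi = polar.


rho = sqrt(12^2 + (-6)^2 + 10^2) = 16.7332
theta = atan2(-6, 12) = 333.4349 deg
phi = acos(10/16.7332) = 53.3008 deg

rho = 16.7332, theta = 333.4349 deg, phi = 53.3008 deg


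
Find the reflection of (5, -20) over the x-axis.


Reflection across x-axis: (x, y) -> (x, -y)
(5, -20) -> (5, 20)

(5, 20)


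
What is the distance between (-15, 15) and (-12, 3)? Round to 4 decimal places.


d = sqrt((-12--15)^2 + (3-15)^2) = 12.3693

12.3693


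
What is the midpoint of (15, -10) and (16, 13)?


Midpoint = ((15+16)/2, (-10+13)/2) = (15.5, 1.5)

(15.5, 1.5)


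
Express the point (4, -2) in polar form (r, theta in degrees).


r = sqrt(4^2 + (-2)^2) = 4.4721
theta = atan2(-2, 4) = 333.4349 degrees

r = 4.4721, theta = 333.4349 degrees


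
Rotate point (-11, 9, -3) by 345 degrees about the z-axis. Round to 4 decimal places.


x' = -11*cos(345) - 9*sin(345) = -8.2958
y' = -11*sin(345) + 9*cos(345) = 11.5403
z' = -3

(-8.2958, 11.5403, -3)


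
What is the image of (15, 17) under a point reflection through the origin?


Reflection through origin: (x, y) -> (-x, -y)
(15, 17) -> (-15, -17)

(-15, -17)


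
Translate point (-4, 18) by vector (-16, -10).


Translation: (x+dx, y+dy) = (-4+-16, 18+-10) = (-20, 8)

(-20, 8)


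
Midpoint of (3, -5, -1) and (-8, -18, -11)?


Midpoint = ((3+-8)/2, (-5+-18)/2, (-1+-11)/2) = (-2.5, -11.5, -6)

(-2.5, -11.5, -6)


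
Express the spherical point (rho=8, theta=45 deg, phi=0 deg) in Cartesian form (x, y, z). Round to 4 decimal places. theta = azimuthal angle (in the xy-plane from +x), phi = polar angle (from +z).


x = 8 * sin(0) * cos(45) = 0
y = 8 * sin(0) * sin(45) = 0
z = 8 * cos(0) = 8

(0, 0, 8)


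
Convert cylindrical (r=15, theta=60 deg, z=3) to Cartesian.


x = 15 * cos(60) = 7.5
y = 15 * sin(60) = 12.9904
z = 3

(7.5, 12.9904, 3)


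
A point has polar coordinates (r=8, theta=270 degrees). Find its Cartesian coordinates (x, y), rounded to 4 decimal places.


x = 8 * cos(270) = 0
y = 8 * sin(270) = -8

(0, -8)


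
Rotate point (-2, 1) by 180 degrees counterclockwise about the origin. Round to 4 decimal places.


x' = -2*cos(180) - 1*sin(180) = 2
y' = -2*sin(180) + 1*cos(180) = -1

(2, -1)


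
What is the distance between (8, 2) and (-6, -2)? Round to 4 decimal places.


d = sqrt((-6-8)^2 + (-2-2)^2) = 14.5602

14.5602


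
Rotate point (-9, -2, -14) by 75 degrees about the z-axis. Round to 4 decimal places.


x' = -9*cos(75) - -2*sin(75) = -0.3975
y' = -9*sin(75) + -2*cos(75) = -9.211
z' = -14

(-0.3975, -9.211, -14)


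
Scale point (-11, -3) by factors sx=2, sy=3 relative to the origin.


Scaling: (x*sx, y*sy) = (-11*2, -3*3) = (-22, -9)

(-22, -9)


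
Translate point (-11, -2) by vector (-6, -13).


Translation: (x+dx, y+dy) = (-11+-6, -2+-13) = (-17, -15)

(-17, -15)


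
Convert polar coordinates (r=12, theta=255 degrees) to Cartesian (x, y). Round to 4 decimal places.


x = 12 * cos(255) = -3.1058
y = 12 * sin(255) = -11.5911

(-3.1058, -11.5911)


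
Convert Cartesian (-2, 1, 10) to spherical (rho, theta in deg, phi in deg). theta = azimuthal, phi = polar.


rho = sqrt((-2)^2 + 1^2 + 10^2) = 10.247
theta = atan2(1, -2) = 153.4349 deg
phi = acos(10/10.247) = 12.6044 deg

rho = 10.247, theta = 153.4349 deg, phi = 12.6044 deg


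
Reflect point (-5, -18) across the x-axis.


Reflection across x-axis: (x, y) -> (x, -y)
(-5, -18) -> (-5, 18)

(-5, 18)


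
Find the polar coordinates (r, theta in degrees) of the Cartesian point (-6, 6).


r = sqrt((-6)^2 + 6^2) = 8.4853
theta = atan2(6, -6) = 135 degrees

r = 8.4853, theta = 135 degrees


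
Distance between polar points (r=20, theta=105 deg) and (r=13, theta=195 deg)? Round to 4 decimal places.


d = sqrt(r1^2 + r2^2 - 2*r1*r2*cos(t2-t1))
d = sqrt(20^2 + 13^2 - 2*20*13*cos(195-105)) = 23.8537

23.8537


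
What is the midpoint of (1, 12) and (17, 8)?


Midpoint = ((1+17)/2, (12+8)/2) = (9, 10)

(9, 10)


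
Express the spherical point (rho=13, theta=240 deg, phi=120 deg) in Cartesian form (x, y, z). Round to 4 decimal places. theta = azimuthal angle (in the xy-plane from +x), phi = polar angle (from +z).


x = 13 * sin(120) * cos(240) = -5.6292
y = 13 * sin(120) * sin(240) = -9.75
z = 13 * cos(120) = -6.5

(-5.6292, -9.75, -6.5)


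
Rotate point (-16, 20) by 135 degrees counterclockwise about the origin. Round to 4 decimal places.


x' = -16*cos(135) - 20*sin(135) = -2.8284
y' = -16*sin(135) + 20*cos(135) = -25.4558

(-2.8284, -25.4558)


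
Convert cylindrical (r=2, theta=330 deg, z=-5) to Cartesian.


x = 2 * cos(330) = 1.7321
y = 2 * sin(330) = -1
z = -5

(1.7321, -1, -5)


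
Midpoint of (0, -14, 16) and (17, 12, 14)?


Midpoint = ((0+17)/2, (-14+12)/2, (16+14)/2) = (8.5, -1, 15)

(8.5, -1, 15)


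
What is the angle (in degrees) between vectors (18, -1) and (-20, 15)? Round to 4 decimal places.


dot = 18*-20 + -1*15 = -375
|u| = 18.0278, |v| = 25
cos(angle) = -0.8321
angle = 146.3099 degrees

146.3099 degrees


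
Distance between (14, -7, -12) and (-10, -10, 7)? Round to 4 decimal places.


d = sqrt((-10-14)^2 + (-10--7)^2 + (7--12)^2) = 30.7571

30.7571


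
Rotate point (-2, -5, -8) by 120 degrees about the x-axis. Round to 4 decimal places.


x' = -2
y' = -5*cos(120) - -8*sin(120) = 9.4282
z' = -5*sin(120) + -8*cos(120) = -0.3301

(-2, 9.4282, -0.3301)


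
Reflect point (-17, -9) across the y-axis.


Reflection across y-axis: (x, y) -> (-x, y)
(-17, -9) -> (17, -9)

(17, -9)


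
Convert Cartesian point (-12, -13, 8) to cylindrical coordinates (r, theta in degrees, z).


r = sqrt((-12)^2 + (-13)^2) = 17.6918
theta = atan2(-13, -12) = 227.2906 deg
z = 8

r = 17.6918, theta = 227.2906 deg, z = 8


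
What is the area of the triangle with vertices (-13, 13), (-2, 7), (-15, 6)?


Area = |x1(y2-y3) + x2(y3-y1) + x3(y1-y2)| / 2
= |-13*(7-6) + -2*(6-13) + -15*(13-7)| / 2
= 44.5

44.5


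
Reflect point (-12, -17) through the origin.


Reflection through origin: (x, y) -> (-x, -y)
(-12, -17) -> (12, 17)

(12, 17)


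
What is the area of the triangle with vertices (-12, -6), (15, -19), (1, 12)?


Area = |x1(y2-y3) + x2(y3-y1) + x3(y1-y2)| / 2
= |-12*(-19-12) + 15*(12--6) + 1*(-6--19)| / 2
= 327.5

327.5


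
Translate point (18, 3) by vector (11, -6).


Translation: (x+dx, y+dy) = (18+11, 3+-6) = (29, -3)

(29, -3)


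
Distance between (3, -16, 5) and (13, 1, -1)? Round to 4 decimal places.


d = sqrt((13-3)^2 + (1--16)^2 + (-1-5)^2) = 20.6155

20.6155


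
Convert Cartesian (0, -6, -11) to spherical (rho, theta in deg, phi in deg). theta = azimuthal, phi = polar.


rho = sqrt(0^2 + (-6)^2 + (-11)^2) = 12.53
theta = atan2(-6, 0) = 270 deg
phi = acos(-11/12.53) = 151.3895 deg

rho = 12.53, theta = 270 deg, phi = 151.3895 deg


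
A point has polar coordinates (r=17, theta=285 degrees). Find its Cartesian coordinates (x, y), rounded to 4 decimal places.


x = 17 * cos(285) = 4.3999
y = 17 * sin(285) = -16.4207

(4.3999, -16.4207)


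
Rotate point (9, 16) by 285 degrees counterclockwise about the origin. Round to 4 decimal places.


x' = 9*cos(285) - 16*sin(285) = 17.7842
y' = 9*sin(285) + 16*cos(285) = -4.5522

(17.7842, -4.5522)


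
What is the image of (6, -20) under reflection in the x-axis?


Reflection across x-axis: (x, y) -> (x, -y)
(6, -20) -> (6, 20)

(6, 20)


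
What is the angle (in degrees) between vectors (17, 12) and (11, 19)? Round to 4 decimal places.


dot = 17*11 + 12*19 = 415
|u| = 20.8087, |v| = 21.9545
cos(angle) = 0.9084
angle = 24.7138 degrees

24.7138 degrees


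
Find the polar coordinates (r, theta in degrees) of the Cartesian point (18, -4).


r = sqrt(18^2 + (-4)^2) = 18.4391
theta = atan2(-4, 18) = 347.4712 degrees

r = 18.4391, theta = 347.4712 degrees


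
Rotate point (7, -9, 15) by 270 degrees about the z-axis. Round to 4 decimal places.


x' = 7*cos(270) - -9*sin(270) = -9
y' = 7*sin(270) + -9*cos(270) = -7
z' = 15

(-9, -7, 15)


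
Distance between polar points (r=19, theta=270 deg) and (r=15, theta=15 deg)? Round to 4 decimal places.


d = sqrt(r1^2 + r2^2 - 2*r1*r2*cos(t2-t1))
d = sqrt(19^2 + 15^2 - 2*19*15*cos(15-270)) = 27.0837

27.0837


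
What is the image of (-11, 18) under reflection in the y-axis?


Reflection across y-axis: (x, y) -> (-x, y)
(-11, 18) -> (11, 18)

(11, 18)


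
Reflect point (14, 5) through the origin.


Reflection through origin: (x, y) -> (-x, -y)
(14, 5) -> (-14, -5)

(-14, -5)


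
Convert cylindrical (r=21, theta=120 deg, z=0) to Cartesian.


x = 21 * cos(120) = -10.5
y = 21 * sin(120) = 18.1865
z = 0

(-10.5, 18.1865, 0)


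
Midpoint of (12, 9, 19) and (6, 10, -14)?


Midpoint = ((12+6)/2, (9+10)/2, (19+-14)/2) = (9, 9.5, 2.5)

(9, 9.5, 2.5)


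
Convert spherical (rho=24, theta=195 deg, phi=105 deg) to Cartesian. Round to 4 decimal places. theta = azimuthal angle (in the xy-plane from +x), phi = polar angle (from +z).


x = 24 * sin(105) * cos(195) = -22.3923
y = 24 * sin(105) * sin(195) = -6
z = 24 * cos(105) = -6.2117

(-22.3923, -6, -6.2117)


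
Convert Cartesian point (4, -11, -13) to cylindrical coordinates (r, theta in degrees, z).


r = sqrt(4^2 + (-11)^2) = 11.7047
theta = atan2(-11, 4) = 289.9831 deg
z = -13

r = 11.7047, theta = 289.9831 deg, z = -13


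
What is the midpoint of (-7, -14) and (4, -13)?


Midpoint = ((-7+4)/2, (-14+-13)/2) = (-1.5, -13.5)

(-1.5, -13.5)


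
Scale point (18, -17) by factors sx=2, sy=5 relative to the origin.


Scaling: (x*sx, y*sy) = (18*2, -17*5) = (36, -85)

(36, -85)


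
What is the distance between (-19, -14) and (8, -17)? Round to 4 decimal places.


d = sqrt((8--19)^2 + (-17--14)^2) = 27.1662

27.1662


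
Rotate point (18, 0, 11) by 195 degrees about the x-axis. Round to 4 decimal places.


x' = 18
y' = 0*cos(195) - 11*sin(195) = 2.847
z' = 0*sin(195) + 11*cos(195) = -10.6252

(18, 2.847, -10.6252)


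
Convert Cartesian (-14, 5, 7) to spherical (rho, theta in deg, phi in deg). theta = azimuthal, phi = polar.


rho = sqrt((-14)^2 + 5^2 + 7^2) = 16.4317
theta = atan2(5, -14) = 160.3462 deg
phi = acos(7/16.4317) = 64.7856 deg

rho = 16.4317, theta = 160.3462 deg, phi = 64.7856 deg


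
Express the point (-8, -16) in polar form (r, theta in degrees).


r = sqrt((-8)^2 + (-16)^2) = 17.8885
theta = atan2(-16, -8) = 243.4349 degrees

r = 17.8885, theta = 243.4349 degrees


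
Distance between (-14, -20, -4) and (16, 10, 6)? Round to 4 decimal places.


d = sqrt((16--14)^2 + (10--20)^2 + (6--4)^2) = 43.589

43.589


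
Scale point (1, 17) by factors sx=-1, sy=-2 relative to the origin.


Scaling: (x*sx, y*sy) = (1*-1, 17*-2) = (-1, -34)

(-1, -34)


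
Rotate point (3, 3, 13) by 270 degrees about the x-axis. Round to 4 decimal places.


x' = 3
y' = 3*cos(270) - 13*sin(270) = 13
z' = 3*sin(270) + 13*cos(270) = -3

(3, 13, -3)


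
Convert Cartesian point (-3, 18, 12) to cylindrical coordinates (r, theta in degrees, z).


r = sqrt((-3)^2 + 18^2) = 18.2483
theta = atan2(18, -3) = 99.4623 deg
z = 12

r = 18.2483, theta = 99.4623 deg, z = 12


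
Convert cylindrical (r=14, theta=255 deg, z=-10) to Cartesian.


x = 14 * cos(255) = -3.6235
y = 14 * sin(255) = -13.523
z = -10

(-3.6235, -13.523, -10)


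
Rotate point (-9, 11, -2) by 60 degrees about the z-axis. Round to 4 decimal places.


x' = -9*cos(60) - 11*sin(60) = -14.0263
y' = -9*sin(60) + 11*cos(60) = -2.2942
z' = -2

(-14.0263, -2.2942, -2)


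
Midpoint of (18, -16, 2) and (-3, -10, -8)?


Midpoint = ((18+-3)/2, (-16+-10)/2, (2+-8)/2) = (7.5, -13, -3)

(7.5, -13, -3)


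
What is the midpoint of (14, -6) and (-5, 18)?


Midpoint = ((14+-5)/2, (-6+18)/2) = (4.5, 6)

(4.5, 6)


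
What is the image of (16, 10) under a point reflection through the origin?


Reflection through origin: (x, y) -> (-x, -y)
(16, 10) -> (-16, -10)

(-16, -10)


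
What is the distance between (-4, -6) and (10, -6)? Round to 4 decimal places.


d = sqrt((10--4)^2 + (-6--6)^2) = 14

14


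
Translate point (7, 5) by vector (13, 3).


Translation: (x+dx, y+dy) = (7+13, 5+3) = (20, 8)

(20, 8)


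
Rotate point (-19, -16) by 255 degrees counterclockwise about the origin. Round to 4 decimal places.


x' = -19*cos(255) - -16*sin(255) = -10.5373
y' = -19*sin(255) + -16*cos(255) = 22.4937

(-10.5373, 22.4937)


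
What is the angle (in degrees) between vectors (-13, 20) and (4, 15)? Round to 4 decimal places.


dot = -13*4 + 20*15 = 248
|u| = 23.8537, |v| = 15.5242
cos(angle) = 0.6697
angle = 47.9553 degrees

47.9553 degrees


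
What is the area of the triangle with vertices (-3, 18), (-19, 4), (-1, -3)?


Area = |x1(y2-y3) + x2(y3-y1) + x3(y1-y2)| / 2
= |-3*(4--3) + -19*(-3-18) + -1*(18-4)| / 2
= 182

182


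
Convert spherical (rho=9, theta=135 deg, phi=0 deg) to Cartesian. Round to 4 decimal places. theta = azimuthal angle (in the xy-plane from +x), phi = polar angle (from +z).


x = 9 * sin(0) * cos(135) = 0
y = 9 * sin(0) * sin(135) = 0
z = 9 * cos(0) = 9

(0, 0, 9)


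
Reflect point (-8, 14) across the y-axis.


Reflection across y-axis: (x, y) -> (-x, y)
(-8, 14) -> (8, 14)

(8, 14)


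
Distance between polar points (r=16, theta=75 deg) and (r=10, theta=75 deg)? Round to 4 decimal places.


d = sqrt(r1^2 + r2^2 - 2*r1*r2*cos(t2-t1))
d = sqrt(16^2 + 10^2 - 2*16*10*cos(75-75)) = 6

6


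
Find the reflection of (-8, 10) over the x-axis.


Reflection across x-axis: (x, y) -> (x, -y)
(-8, 10) -> (-8, -10)

(-8, -10)


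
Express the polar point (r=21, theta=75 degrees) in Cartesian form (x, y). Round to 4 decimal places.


x = 21 * cos(75) = 5.4352
y = 21 * sin(75) = 20.2844

(5.4352, 20.2844)


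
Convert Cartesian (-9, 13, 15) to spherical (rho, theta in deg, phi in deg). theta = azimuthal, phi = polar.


rho = sqrt((-9)^2 + 13^2 + 15^2) = 21.7945
theta = atan2(13, -9) = 124.6952 deg
phi = acos(15/21.7945) = 46.5085 deg

rho = 21.7945, theta = 124.6952 deg, phi = 46.5085 deg


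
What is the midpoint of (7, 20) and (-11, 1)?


Midpoint = ((7+-11)/2, (20+1)/2) = (-2, 10.5)

(-2, 10.5)


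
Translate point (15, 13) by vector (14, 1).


Translation: (x+dx, y+dy) = (15+14, 13+1) = (29, 14)

(29, 14)


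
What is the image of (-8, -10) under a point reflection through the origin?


Reflection through origin: (x, y) -> (-x, -y)
(-8, -10) -> (8, 10)

(8, 10)


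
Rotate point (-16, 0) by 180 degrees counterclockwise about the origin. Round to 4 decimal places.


x' = -16*cos(180) - 0*sin(180) = 16
y' = -16*sin(180) + 0*cos(180) = 0

(16, 0)


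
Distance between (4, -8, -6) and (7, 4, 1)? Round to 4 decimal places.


d = sqrt((7-4)^2 + (4--8)^2 + (1--6)^2) = 14.2127

14.2127


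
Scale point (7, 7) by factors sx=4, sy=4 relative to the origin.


Scaling: (x*sx, y*sy) = (7*4, 7*4) = (28, 28)

(28, 28)


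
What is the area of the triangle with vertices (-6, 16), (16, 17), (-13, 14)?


Area = |x1(y2-y3) + x2(y3-y1) + x3(y1-y2)| / 2
= |-6*(17-14) + 16*(14-16) + -13*(16-17)| / 2
= 18.5

18.5


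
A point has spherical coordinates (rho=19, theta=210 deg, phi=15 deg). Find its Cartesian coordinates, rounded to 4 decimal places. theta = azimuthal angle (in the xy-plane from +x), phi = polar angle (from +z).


x = 19 * sin(15) * cos(210) = -4.2587
y = 19 * sin(15) * sin(210) = -2.4588
z = 19 * cos(15) = 18.3526

(-4.2587, -2.4588, 18.3526)


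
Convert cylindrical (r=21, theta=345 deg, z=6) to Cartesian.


x = 21 * cos(345) = 20.2844
y = 21 * sin(345) = -5.4352
z = 6

(20.2844, -5.4352, 6)


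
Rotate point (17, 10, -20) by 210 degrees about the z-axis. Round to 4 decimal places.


x' = 17*cos(210) - 10*sin(210) = -9.7224
y' = 17*sin(210) + 10*cos(210) = -17.1603
z' = -20

(-9.7224, -17.1603, -20)


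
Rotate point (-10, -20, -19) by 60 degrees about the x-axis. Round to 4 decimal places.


x' = -10
y' = -20*cos(60) - -19*sin(60) = 6.4545
z' = -20*sin(60) + -19*cos(60) = -26.8205

(-10, 6.4545, -26.8205)


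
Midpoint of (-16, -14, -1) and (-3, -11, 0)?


Midpoint = ((-16+-3)/2, (-14+-11)/2, (-1+0)/2) = (-9.5, -12.5, -0.5)

(-9.5, -12.5, -0.5)


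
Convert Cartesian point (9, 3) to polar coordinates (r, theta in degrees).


r = sqrt(9^2 + 3^2) = 9.4868
theta = atan2(3, 9) = 18.4349 degrees

r = 9.4868, theta = 18.4349 degrees


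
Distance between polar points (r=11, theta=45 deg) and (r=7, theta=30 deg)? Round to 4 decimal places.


d = sqrt(r1^2 + r2^2 - 2*r1*r2*cos(t2-t1))
d = sqrt(11^2 + 7^2 - 2*11*7*cos(30-45)) = 4.6095

4.6095


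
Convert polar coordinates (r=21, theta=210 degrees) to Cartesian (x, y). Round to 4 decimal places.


x = 21 * cos(210) = -18.1865
y = 21 * sin(210) = -10.5

(-18.1865, -10.5)


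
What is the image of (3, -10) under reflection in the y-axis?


Reflection across y-axis: (x, y) -> (-x, y)
(3, -10) -> (-3, -10)

(-3, -10)
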